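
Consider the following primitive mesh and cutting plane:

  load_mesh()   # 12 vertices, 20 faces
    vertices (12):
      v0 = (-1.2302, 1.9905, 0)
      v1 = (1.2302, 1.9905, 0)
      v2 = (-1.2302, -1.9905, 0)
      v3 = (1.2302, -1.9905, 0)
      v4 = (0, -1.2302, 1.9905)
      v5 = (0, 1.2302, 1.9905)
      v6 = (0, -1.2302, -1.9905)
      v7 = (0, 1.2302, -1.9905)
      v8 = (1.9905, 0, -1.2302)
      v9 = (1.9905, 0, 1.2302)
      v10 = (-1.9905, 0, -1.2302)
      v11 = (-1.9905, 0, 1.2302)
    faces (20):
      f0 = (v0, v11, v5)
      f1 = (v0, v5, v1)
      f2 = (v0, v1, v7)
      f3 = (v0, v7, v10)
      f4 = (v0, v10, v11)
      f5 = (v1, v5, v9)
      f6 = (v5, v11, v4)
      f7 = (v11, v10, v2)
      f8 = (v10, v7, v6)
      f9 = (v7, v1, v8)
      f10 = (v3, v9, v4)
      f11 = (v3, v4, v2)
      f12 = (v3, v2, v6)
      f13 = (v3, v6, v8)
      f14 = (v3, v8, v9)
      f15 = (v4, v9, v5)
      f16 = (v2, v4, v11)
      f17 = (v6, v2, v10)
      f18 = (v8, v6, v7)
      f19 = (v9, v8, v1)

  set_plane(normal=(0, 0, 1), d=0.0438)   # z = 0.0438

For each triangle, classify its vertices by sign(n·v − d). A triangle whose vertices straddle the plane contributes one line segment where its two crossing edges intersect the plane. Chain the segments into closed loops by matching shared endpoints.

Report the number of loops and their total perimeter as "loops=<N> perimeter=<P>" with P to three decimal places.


Straddling triangles (10 of 20):
  (v0,v11,v5) [-++] → (-1.25727, 1.91963, 0.0438)–(-1.20313, 1.97377, 0.0438)  len=0.0766
  (v0,v5,v1) [-+-] → (-1.20313, 1.97377, 0.0438)–(1.20313, 1.97377, 0.0438)  len=2.4063
  (v0,v10,v11) [--+] → (-1.9905, 0, 0.0438)–(-1.25727, 1.91963, 0.0438)  len=2.0549
  (v1,v5,v9) [-++] → (1.20313, 1.97377, 0.0438)–(1.25727, 1.91963, 0.0438)  len=0.0766
  (v11,v10,v2) [+--] → (-1.9905, 0, 0.0438)–(-1.25727, -1.91963, 0.0438)  len=2.0549
  (v3,v9,v4) [-++] → (1.25727, -1.91963, 0.0438)–(1.20313, -1.97377, 0.0438)  len=0.0766
  (v3,v4,v2) [-+-] → (1.20313, -1.97377, 0.0438)–(-1.20313, -1.97377, 0.0438)  len=2.4063
  (v3,v8,v9) [--+] → (1.9905, 0, 0.0438)–(1.25727, -1.91963, 0.0438)  len=2.0549
  (v2,v4,v11) [-++] → (-1.20313, -1.97377, 0.0438)–(-1.25727, -1.91963, 0.0438)  len=0.0766
  (v9,v8,v1) [+--] → (1.9905, 0, 0.0438)–(1.25727, 1.91963, 0.0438)  len=2.0549

Chained into 1 loop(s):
  loop 1: 10 segments, perimeter = 13.3384
Total perimeter = 13.338

loops=1 perimeter=13.338


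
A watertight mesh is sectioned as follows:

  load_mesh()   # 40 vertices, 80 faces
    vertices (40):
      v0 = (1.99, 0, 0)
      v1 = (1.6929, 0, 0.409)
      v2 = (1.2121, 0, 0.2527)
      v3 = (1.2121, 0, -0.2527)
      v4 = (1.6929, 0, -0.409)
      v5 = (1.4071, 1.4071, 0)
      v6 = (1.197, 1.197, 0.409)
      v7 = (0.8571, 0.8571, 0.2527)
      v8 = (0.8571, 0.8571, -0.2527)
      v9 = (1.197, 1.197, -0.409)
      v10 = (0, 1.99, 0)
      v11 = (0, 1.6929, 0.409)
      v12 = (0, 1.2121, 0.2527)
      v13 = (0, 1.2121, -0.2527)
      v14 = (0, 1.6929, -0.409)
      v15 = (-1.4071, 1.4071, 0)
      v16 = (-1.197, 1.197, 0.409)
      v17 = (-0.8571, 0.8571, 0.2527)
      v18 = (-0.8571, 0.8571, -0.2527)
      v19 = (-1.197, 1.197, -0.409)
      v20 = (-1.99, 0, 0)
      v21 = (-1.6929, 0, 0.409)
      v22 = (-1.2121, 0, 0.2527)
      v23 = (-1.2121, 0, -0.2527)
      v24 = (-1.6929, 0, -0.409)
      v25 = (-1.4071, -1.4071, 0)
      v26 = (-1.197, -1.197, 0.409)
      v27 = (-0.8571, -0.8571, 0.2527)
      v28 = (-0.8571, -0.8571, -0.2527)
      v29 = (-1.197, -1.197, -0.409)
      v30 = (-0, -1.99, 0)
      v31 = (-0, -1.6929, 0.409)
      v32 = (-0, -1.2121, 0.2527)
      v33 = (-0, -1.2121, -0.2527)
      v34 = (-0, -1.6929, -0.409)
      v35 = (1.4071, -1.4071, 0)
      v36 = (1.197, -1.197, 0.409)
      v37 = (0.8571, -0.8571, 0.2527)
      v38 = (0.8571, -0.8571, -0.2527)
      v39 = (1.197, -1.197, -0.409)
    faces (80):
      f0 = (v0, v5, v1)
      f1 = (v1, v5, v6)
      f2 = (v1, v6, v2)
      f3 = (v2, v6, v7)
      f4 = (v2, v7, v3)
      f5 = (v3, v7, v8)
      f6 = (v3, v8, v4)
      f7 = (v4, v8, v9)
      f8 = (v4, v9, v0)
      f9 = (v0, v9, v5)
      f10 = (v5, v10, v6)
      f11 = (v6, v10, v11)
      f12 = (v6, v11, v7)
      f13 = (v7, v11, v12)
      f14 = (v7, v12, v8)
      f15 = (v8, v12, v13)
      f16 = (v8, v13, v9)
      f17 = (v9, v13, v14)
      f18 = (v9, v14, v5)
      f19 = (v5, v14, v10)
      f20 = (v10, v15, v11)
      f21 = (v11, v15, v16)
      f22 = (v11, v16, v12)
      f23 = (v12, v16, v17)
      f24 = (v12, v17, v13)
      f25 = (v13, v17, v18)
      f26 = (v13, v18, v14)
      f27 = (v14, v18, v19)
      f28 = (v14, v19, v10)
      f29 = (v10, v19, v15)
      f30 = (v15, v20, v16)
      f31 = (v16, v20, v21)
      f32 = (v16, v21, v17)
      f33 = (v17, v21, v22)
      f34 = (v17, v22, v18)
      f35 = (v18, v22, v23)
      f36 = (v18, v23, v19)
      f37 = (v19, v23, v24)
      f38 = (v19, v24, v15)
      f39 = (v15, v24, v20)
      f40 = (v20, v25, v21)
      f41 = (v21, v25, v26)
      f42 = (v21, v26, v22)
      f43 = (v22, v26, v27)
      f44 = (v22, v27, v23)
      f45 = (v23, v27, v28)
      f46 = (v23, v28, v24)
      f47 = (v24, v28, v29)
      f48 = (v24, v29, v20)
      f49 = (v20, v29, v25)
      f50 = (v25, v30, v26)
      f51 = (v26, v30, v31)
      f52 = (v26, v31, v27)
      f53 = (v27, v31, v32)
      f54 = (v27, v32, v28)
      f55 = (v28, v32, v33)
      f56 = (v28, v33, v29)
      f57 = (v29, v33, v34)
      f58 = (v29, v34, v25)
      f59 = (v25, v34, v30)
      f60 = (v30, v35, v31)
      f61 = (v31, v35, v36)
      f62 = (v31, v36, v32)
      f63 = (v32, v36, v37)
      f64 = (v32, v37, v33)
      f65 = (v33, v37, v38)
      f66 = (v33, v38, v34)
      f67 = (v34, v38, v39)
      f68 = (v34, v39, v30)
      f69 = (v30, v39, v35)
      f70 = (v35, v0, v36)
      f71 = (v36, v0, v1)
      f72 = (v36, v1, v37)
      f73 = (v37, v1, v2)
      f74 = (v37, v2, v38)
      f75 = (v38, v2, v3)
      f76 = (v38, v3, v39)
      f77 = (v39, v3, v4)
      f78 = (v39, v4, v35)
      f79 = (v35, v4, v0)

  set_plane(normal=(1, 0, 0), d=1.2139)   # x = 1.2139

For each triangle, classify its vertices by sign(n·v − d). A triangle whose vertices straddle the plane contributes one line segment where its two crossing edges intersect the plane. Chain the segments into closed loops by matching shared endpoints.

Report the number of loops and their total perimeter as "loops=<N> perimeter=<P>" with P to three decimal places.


loops=1 perimeter=6.792

Straddling triangles (18 of 80):
  (v1,v5,v6) [++-] → (1.2139, 1.2139, 0.376101)–(1.2139, 1.15621, 0.409)  len=0.0664
  (v1,v6,v2) [+--] → (1.2139, 1.15621, 0.409)–(1.2139, 0, 0.253285)  len=1.1666
  (v3,v8,v4) [--+] → (1.2139, 0.491207, -0.319424)–(1.2139, 0, -0.253285)  len=0.4956
  (v4,v8,v9) [+--] → (1.2139, 0.491207, -0.319424)–(1.2139, 1.15621, -0.409)  len=0.6710
  (v4,v9,v0) [+-+] → (1.2139, 1.15621, -0.409)–(1.2139, 1.17149, -0.400284)  len=0.0176
  (v0,v9,v5) [+-+] → (1.2139, 1.17149, -0.400284)–(1.2139, 1.2139, -0.376101)  len=0.0488
  (v5,v10,v6) [+--] → (1.2139, 1.48713, 0)–(1.2139, 1.2139, 0.376101)  len=0.4649
  (v9,v14,v5) [--+] → (1.2139, 1.44634, -0.0561572)–(1.2139, 1.2139, -0.376101)  len=0.3955
  (v5,v14,v10) [+--] → (1.2139, 1.44634, -0.0561572)–(1.2139, 1.48713, 0)  len=0.0694
  (v30,v35,v31) [-+-] → (1.2139, -1.48713, 0)–(1.2139, -1.44634, 0.0561572)  len=0.0694
  (v31,v35,v36) [-+-] → (1.2139, -1.44634, 0.0561572)–(1.2139, -1.2139, 0.376101)  len=0.3955
  (v30,v39,v35) [--+] → (1.2139, -1.2139, -0.376101)–(1.2139, -1.48713, 0)  len=0.4649
  (v35,v0,v36) [++-] → (1.2139, -1.17149, 0.400284)–(1.2139, -1.2139, 0.376101)  len=0.0488
  (v36,v0,v1) [-++] → (1.2139, -1.17149, 0.400284)–(1.2139, -1.15621, 0.409)  len=0.0176
  (v36,v1,v37) [-+-] → (1.2139, -1.15621, 0.409)–(1.2139, -0.491207, 0.319424)  len=0.6710
  (v37,v1,v2) [-+-] → (1.2139, -0.491207, 0.319424)–(1.2139, 0, 0.253285)  len=0.4956
  (v39,v3,v4) [--+] → (1.2139, 0, -0.253285)–(1.2139, -1.15621, -0.409)  len=1.1666
  (v39,v4,v35) [-++] → (1.2139, -1.15621, -0.409)–(1.2139, -1.2139, -0.376101)  len=0.0664

Chained into 1 loop(s):
  loop 1: 18 segments, perimeter = 6.7917
Total perimeter = 6.792


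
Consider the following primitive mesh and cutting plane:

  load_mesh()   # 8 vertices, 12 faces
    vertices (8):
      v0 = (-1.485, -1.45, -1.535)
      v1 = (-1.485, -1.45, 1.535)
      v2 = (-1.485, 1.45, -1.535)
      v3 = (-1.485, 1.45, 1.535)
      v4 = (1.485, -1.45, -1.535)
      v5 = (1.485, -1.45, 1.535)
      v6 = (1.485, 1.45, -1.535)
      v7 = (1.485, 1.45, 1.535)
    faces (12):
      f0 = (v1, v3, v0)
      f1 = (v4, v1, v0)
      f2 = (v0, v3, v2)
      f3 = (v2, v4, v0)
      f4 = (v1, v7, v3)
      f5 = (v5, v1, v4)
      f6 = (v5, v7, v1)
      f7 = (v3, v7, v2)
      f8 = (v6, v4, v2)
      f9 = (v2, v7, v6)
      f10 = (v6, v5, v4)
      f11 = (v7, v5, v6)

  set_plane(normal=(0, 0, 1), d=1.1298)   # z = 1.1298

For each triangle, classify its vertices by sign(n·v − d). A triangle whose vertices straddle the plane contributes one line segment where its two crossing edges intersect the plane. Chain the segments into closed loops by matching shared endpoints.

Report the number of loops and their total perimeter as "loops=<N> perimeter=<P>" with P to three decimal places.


Straddling triangles (8 of 12):
  (v1,v3,v0) [++-] → (-1.485, 1.06724, 1.1298)–(-1.485, -1.45, 1.1298)  len=2.5172
  (v4,v1,v0) [-+-] → (-1.093, -1.45, 1.1298)–(-1.485, -1.45, 1.1298)  len=0.3920
  (v0,v3,v2) [-+-] → (-1.485, 1.06724, 1.1298)–(-1.485, 1.45, 1.1298)  len=0.3828
  (v5,v1,v4) [++-] → (-1.093, -1.45, 1.1298)–(1.485, -1.45, 1.1298)  len=2.5780
  (v3,v7,v2) [++-] → (1.093, 1.45, 1.1298)–(-1.485, 1.45, 1.1298)  len=2.5780
  (v2,v7,v6) [-+-] → (1.093, 1.45, 1.1298)–(1.485, 1.45, 1.1298)  len=0.3920
  (v6,v5,v4) [-+-] → (1.485, -1.06724, 1.1298)–(1.485, -1.45, 1.1298)  len=0.3828
  (v7,v5,v6) [++-] → (1.485, -1.06724, 1.1298)–(1.485, 1.45, 1.1298)  len=2.5172

Chained into 1 loop(s):
  loop 1: 8 segments, perimeter = 11.7400
Total perimeter = 11.740

loops=1 perimeter=11.740


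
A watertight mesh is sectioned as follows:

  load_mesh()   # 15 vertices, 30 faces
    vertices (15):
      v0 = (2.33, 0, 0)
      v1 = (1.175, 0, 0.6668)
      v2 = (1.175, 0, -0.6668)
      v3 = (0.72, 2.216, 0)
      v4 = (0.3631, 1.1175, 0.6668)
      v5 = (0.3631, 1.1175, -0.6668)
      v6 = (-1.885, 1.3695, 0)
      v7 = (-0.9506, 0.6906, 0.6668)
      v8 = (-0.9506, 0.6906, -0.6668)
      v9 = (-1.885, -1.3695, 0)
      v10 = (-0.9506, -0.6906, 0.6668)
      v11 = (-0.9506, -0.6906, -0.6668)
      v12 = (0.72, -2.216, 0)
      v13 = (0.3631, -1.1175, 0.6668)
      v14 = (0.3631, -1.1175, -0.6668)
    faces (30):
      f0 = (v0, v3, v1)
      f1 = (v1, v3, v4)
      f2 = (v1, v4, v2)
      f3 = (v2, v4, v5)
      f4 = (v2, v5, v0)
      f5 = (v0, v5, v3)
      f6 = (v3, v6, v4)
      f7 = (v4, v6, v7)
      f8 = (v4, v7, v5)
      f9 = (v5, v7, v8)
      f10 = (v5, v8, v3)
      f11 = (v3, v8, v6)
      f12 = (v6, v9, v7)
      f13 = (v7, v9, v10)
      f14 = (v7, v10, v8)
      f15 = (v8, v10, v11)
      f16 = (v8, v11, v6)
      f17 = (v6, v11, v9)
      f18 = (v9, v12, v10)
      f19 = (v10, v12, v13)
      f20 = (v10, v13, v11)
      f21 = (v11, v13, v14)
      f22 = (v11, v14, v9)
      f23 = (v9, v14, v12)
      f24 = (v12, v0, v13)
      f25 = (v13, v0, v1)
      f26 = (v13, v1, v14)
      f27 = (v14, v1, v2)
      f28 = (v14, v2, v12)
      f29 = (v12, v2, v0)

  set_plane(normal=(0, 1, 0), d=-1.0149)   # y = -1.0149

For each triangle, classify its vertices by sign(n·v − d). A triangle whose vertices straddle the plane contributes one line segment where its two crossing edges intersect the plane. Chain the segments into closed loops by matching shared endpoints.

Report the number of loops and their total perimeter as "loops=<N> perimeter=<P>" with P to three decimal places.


Straddling triangles (14 of 30):
  (v6,v9,v7) [+-+] → (-1.885, -1.0149, 0)–(-1.72416, -1.0149, 0.114775)  len=0.1976
  (v7,v9,v10) [+-+] → (-1.72416, -1.0149, 0.114775)–(-1.39695, -1.0149, 0.34828)  len=0.4020
  (v6,v11,v9) [++-] → (-1.39695, -1.0149, -0.34828)–(-1.885, -1.0149, 0)  len=0.5996
  (v9,v12,v10) [--+] → (-0.59543, -1.0149, 0.525038)–(-1.39695, -1.0149, 0.34828)  len=0.8208
  (v10,v12,v13) [+--] → (-0.59543, -1.0149, 0.525038)–(0.0473689, -1.0149, 0.6668)  len=0.6582
  (v10,v13,v11) [+-+] → (0.0473689, -1.0149, 0.6668)–(0.0473689, -1.0149, 0.346286)  len=0.3205
  (v11,v13,v14) [+--] → (0.0473689, -1.0149, 0.346286)–(0.0473689, -1.0149, -0.6668)  len=1.0131
  (v11,v14,v9) [+--] → (0.0473689, -1.0149, -0.6668)–(-1.39695, -1.0149, -0.34828)  len=1.4790
  (v12,v0,v13) [-+-] → (1.59264, -1.0149, 0)–(0.543685, -1.0149, 0.60558)  len=1.2112
  (v13,v0,v1) [-++] → (0.543685, -1.0149, 0.60558)–(0.437642, -1.0149, 0.6668)  len=0.1224
  (v13,v1,v14) [-+-] → (0.437642, -1.0149, 0.6668)–(0.437642, -1.0149, -0.544359)  len=1.2112
  (v14,v1,v2) [-++] → (0.437642, -1.0149, -0.544359)–(0.437642, -1.0149, -0.6668)  len=0.1224
  (v14,v2,v12) [-+-] → (0.437642, -1.0149, -0.6668)–(0.966616, -1.0149, -0.361414)  len=0.6108
  (v12,v2,v0) [-++] → (0.966616, -1.0149, -0.361414)–(1.59264, -1.0149, 0)  len=0.7229

Chained into 2 loop(s):
  loop 1: 8 segments, perimeter = 5.4908
  loop 2: 6 segments, perimeter = 4.0009
Total perimeter = 9.492

loops=2 perimeter=9.492


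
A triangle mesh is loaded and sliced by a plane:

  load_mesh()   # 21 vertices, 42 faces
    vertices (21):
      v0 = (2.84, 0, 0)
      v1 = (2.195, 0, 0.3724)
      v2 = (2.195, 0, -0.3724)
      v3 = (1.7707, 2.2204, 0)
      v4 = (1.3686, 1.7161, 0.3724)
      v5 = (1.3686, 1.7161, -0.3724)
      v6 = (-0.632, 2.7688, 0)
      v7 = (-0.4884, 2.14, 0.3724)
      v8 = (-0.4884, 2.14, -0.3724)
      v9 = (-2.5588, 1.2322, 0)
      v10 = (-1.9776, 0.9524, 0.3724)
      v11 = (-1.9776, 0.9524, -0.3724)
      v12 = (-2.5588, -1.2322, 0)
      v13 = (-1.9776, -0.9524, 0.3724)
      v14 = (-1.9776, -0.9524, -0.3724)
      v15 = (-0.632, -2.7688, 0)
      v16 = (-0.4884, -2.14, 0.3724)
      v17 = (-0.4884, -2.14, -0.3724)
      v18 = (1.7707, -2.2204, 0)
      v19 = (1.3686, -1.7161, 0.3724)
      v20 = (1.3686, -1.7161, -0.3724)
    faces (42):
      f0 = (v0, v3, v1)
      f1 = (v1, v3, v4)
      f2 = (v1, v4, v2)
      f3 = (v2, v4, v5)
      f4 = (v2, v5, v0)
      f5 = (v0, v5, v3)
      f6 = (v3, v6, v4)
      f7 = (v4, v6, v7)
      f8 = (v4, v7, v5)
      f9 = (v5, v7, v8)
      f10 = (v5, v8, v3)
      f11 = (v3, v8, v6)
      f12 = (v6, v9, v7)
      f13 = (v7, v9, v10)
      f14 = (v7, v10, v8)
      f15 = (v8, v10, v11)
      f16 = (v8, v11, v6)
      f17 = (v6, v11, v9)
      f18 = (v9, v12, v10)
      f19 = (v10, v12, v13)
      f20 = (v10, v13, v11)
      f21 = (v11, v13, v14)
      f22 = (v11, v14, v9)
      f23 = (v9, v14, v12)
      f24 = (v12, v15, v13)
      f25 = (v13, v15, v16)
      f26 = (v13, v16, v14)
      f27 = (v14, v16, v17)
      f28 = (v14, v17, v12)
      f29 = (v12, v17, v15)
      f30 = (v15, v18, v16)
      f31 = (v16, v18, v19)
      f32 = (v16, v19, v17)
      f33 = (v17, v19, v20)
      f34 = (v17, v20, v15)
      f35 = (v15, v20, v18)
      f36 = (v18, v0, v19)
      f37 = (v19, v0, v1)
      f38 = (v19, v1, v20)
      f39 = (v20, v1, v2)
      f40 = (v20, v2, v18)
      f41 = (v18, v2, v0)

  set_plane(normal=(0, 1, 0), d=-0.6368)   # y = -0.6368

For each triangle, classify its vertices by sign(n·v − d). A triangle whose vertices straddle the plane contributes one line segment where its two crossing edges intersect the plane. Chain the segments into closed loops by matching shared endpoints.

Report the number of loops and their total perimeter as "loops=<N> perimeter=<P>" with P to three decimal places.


Straddling triangles (12 of 42):
  (v9,v12,v10) [+-+] → (-2.5588, -0.6368, 0)–(-2.4004, -0.6368, 0.101495)  len=0.1881
  (v10,v12,v13) [+--] → (-2.4004, -0.6368, 0.101495)–(-1.9776, -0.6368, 0.3724)  len=0.5021
  (v10,v13,v11) [+-+] → (-1.9776, -0.6368, 0.3724)–(-1.9776, -0.6368, 0.248997)  len=0.1234
  (v11,v13,v14) [+--] → (-1.9776, -0.6368, 0.248997)–(-1.9776, -0.6368, -0.3724)  len=0.6214
  (v11,v14,v9) [+-+] → (-1.9776, -0.6368, -0.3724)–(-2.06156, -0.6368, -0.318601)  len=0.0997
  (v9,v14,v12) [+--] → (-2.06156, -0.6368, -0.318601)–(-2.5588, -0.6368, 0)  len=0.5906
  (v18,v0,v19) [-+-] → (2.53333, -0.6368, 0)–(2.294, -0.6368, 0.138188)  len=0.2764
  (v19,v0,v1) [-++] → (2.294, -0.6368, 0.138188)–(1.88834, -0.6368, 0.3724)  len=0.4684
  (v19,v1,v20) [-+-] → (1.88834, -0.6368, 0.3724)–(1.88834, -0.6368, 0.0960241)  len=0.2764
  (v20,v1,v2) [-++] → (1.88834, -0.6368, 0.0960241)–(1.88834, -0.6368, -0.3724)  len=0.4684
  (v20,v2,v18) [-+-] → (1.88834, -0.6368, -0.3724)–(2.07331, -0.6368, -0.265597)  len=0.2136
  (v18,v2,v0) [-++] → (2.07331, -0.6368, -0.265597)–(2.53333, -0.6368, 0)  len=0.5312

Chained into 2 loop(s):
  loop 1: 6 segments, perimeter = 2.1253
  loop 2: 6 segments, perimeter = 2.2343
Total perimeter = 4.360

loops=2 perimeter=4.360


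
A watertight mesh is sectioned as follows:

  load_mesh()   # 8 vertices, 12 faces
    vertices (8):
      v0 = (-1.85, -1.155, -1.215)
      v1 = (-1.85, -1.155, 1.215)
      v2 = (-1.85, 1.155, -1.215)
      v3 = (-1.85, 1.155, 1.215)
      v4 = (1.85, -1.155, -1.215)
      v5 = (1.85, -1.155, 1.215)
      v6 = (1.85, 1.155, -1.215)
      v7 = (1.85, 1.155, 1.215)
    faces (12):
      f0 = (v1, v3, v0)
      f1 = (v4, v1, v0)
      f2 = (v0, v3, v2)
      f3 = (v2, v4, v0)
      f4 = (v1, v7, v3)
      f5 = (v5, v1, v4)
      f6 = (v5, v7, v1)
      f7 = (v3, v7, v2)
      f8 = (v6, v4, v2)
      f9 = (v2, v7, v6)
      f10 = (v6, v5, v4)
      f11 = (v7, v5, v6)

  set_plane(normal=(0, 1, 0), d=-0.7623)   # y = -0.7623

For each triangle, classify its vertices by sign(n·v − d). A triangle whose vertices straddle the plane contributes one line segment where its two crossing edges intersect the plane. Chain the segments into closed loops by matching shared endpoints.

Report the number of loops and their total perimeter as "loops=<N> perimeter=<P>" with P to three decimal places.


loops=1 perimeter=12.260

Straddling triangles (8 of 12):
  (v1,v3,v0) [-+-] → (-1.85, -0.7623, 1.215)–(-1.85, -0.7623, -0.8019)  len=2.0169
  (v0,v3,v2) [-++] → (-1.85, -0.7623, -0.8019)–(-1.85, -0.7623, -1.215)  len=0.4131
  (v2,v4,v0) [+--] → (1.221, -0.7623, -1.215)–(-1.85, -0.7623, -1.215)  len=3.0710
  (v1,v7,v3) [-++] → (-1.221, -0.7623, 1.215)–(-1.85, -0.7623, 1.215)  len=0.6290
  (v5,v7,v1) [-+-] → (1.85, -0.7623, 1.215)–(-1.221, -0.7623, 1.215)  len=3.0710
  (v6,v4,v2) [+-+] → (1.85, -0.7623, -1.215)–(1.221, -0.7623, -1.215)  len=0.6290
  (v6,v5,v4) [+--] → (1.85, -0.7623, 0.8019)–(1.85, -0.7623, -1.215)  len=2.0169
  (v7,v5,v6) [+-+] → (1.85, -0.7623, 1.215)–(1.85, -0.7623, 0.8019)  len=0.4131

Chained into 1 loop(s):
  loop 1: 8 segments, perimeter = 12.2600
Total perimeter = 12.260


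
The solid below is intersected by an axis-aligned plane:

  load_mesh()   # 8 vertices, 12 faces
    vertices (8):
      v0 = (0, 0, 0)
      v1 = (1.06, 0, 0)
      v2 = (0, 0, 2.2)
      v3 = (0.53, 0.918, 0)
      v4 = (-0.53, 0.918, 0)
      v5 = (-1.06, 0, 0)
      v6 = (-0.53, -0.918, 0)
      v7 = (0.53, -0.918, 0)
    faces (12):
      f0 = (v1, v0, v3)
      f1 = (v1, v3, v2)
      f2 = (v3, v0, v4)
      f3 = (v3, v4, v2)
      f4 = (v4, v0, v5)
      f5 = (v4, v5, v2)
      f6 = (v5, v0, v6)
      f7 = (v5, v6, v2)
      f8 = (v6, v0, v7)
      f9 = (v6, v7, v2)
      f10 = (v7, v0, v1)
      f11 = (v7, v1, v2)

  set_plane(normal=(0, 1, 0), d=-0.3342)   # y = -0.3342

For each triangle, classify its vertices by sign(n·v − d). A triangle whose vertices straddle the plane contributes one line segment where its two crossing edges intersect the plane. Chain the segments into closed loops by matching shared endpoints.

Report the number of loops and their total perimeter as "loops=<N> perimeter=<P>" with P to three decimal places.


loops=1 perimeter=5.226

Straddling triangles (6 of 12):
  (v5,v0,v6) [++-] → (-0.192948, -0.3342, 0)–(-0.867052, -0.3342, 0)  len=0.6741
  (v5,v6,v2) [+-+] → (-0.867052, -0.3342, 0)–(-0.192948, -0.3342, 1.39908)  len=1.5530
  (v6,v0,v7) [-+-] → (-0.192948, -0.3342, 0)–(0.192948, -0.3342, 0)  len=0.3859
  (v6,v7,v2) [--+] → (0.192948, -0.3342, 1.39908)–(-0.192948, -0.3342, 1.39908)  len=0.3859
  (v7,v0,v1) [-++] → (0.192948, -0.3342, 0)–(0.867052, -0.3342, 0)  len=0.6741
  (v7,v1,v2) [-++] → (0.867052, -0.3342, 0)–(0.192948, -0.3342, 1.39908)  len=1.5530

Chained into 1 loop(s):
  loop 1: 6 segments, perimeter = 5.2260
Total perimeter = 5.226


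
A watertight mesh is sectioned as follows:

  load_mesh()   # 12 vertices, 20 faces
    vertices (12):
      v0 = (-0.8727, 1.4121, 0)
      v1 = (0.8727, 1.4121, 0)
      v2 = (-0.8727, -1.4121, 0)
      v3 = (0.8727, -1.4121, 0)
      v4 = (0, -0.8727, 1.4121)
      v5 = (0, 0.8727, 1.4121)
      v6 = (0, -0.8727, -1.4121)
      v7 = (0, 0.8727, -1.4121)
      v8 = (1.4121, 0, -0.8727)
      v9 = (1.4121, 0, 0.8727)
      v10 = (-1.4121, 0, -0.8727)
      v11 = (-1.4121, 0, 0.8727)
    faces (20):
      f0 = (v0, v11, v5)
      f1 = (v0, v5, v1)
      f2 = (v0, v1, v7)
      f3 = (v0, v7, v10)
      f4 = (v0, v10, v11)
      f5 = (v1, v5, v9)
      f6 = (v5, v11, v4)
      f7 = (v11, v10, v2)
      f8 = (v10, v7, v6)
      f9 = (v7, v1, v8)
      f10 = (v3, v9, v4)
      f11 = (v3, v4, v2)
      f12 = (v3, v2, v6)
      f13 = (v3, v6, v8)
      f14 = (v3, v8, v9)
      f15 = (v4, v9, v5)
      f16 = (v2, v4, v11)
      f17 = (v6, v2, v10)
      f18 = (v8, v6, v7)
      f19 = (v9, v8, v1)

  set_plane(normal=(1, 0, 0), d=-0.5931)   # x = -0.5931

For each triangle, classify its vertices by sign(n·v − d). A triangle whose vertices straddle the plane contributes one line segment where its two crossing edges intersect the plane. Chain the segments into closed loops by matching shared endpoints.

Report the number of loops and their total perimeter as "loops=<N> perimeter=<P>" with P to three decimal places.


Straddling triangles (10 of 20):
  (v0,v11,v5) [--+] → (-0.5931, 0.506155, 1.18555)–(-0.5931, 1.23928, 0.452416)  len=1.0368
  (v0,v5,v1) [-++] → (-0.5931, 1.23928, 0.452416)–(-0.5931, 1.4121, 0)  len=0.4843
  (v0,v1,v7) [-++] → (-0.5931, 1.4121, 0)–(-0.5931, 1.23928, -0.452416)  len=0.4843
  (v0,v7,v10) [-+-] → (-0.5931, 1.23928, -0.452416)–(-0.5931, 0.506155, -1.18555)  len=1.0368
  (v5,v11,v4) [+-+] → (-0.5931, 0.506155, 1.18555)–(-0.5931, -0.506155, 1.18555)  len=1.0123
  (v10,v7,v6) [-++] → (-0.5931, 0.506155, -1.18555)–(-0.5931, -0.506155, -1.18555)  len=1.0123
  (v3,v4,v2) [++-] → (-0.5931, -1.23928, 0.452416)–(-0.5931, -1.4121, 0)  len=0.4843
  (v3,v2,v6) [+-+] → (-0.5931, -1.4121, 0)–(-0.5931, -1.23928, -0.452416)  len=0.4843
  (v2,v4,v11) [-+-] → (-0.5931, -1.23928, 0.452416)–(-0.5931, -0.506155, 1.18555)  len=1.0368
  (v6,v2,v10) [+--] → (-0.5931, -1.23928, -0.452416)–(-0.5931, -0.506155, -1.18555)  len=1.0368

Chained into 1 loop(s):
  loop 1: 10 segments, perimeter = 8.1090
Total perimeter = 8.109

loops=1 perimeter=8.109


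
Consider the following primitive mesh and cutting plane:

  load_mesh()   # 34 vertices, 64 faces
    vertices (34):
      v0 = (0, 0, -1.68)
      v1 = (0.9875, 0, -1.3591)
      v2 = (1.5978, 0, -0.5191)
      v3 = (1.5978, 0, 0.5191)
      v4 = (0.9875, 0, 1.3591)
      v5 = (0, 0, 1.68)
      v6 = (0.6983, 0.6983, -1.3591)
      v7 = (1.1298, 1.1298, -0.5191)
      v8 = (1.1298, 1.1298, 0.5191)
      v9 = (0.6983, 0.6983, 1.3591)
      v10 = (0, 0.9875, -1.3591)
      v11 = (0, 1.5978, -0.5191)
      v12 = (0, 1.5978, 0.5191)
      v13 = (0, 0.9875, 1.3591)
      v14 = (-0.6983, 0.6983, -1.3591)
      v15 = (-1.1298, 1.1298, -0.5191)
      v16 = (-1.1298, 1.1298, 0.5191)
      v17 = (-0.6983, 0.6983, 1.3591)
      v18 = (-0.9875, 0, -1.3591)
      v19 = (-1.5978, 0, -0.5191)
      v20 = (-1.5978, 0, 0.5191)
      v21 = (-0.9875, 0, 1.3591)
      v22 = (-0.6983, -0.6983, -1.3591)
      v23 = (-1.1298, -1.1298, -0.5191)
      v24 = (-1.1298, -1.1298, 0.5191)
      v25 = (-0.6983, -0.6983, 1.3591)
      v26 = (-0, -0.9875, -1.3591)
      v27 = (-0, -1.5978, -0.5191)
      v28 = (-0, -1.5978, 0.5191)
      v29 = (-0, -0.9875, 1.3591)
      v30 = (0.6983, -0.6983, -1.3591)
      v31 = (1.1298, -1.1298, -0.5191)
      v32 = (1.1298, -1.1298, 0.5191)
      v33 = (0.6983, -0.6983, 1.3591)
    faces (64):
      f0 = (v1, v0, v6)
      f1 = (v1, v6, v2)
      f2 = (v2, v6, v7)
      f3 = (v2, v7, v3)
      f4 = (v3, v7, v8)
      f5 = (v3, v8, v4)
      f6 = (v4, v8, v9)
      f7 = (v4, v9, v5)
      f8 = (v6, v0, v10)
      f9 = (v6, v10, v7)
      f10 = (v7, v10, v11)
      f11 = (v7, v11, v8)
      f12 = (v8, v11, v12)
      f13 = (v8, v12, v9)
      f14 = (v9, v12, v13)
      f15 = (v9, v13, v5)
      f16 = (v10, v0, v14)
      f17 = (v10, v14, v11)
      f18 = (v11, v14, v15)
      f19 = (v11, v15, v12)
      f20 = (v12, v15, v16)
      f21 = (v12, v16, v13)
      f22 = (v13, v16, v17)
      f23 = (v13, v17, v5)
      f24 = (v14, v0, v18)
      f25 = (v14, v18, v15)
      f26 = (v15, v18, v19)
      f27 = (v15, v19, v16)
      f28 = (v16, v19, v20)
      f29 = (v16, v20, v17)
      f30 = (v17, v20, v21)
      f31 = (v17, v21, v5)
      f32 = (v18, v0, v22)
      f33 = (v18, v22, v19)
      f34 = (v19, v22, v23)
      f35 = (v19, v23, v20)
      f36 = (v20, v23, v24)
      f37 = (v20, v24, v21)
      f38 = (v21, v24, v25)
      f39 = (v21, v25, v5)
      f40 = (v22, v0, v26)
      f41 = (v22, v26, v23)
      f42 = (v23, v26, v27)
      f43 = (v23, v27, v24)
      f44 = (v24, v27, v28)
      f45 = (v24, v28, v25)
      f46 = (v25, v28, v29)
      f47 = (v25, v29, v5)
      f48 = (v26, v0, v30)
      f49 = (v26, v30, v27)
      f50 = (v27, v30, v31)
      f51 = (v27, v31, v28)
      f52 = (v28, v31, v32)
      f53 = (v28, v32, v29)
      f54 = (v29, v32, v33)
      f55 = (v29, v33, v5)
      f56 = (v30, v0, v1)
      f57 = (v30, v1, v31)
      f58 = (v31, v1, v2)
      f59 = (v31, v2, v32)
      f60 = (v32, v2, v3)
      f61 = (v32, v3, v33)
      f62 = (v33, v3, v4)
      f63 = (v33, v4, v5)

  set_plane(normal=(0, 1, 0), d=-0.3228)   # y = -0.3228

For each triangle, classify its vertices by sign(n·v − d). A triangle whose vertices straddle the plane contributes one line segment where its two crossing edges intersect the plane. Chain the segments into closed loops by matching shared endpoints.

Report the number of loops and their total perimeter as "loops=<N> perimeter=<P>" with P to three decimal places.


Straddling triangles (20 of 64):
  (v18,v0,v22) [++-] → (-0.3228, -0.3228, -1.53166)–(-0.853813, -0.3228, -1.3591)  len=0.5583
  (v18,v22,v19) [+-+] → (-0.853813, -0.3228, -1.3591)–(-1.18199, -0.3228, -0.907403)  len=0.5583
  (v19,v22,v23) [+--] → (-1.18199, -0.3228, -0.907403)–(-1.46409, -0.3228, -0.5191)  len=0.4800
  (v19,v23,v20) [+-+] → (-1.46409, -0.3228, -0.5191)–(-1.46409, -0.3228, 0.222471)  len=0.7416
  (v20,v23,v24) [+--] → (-1.46409, -0.3228, 0.222471)–(-1.46409, -0.3228, 0.5191)  len=0.2966
  (v20,v24,v21) [+-+] → (-1.46409, -0.3228, 0.5191)–(-1.02816, -0.3228, 1.1191)  len=0.7416
  (v21,v24,v25) [+--] → (-1.02816, -0.3228, 1.1191)–(-0.853813, -0.3228, 1.3591)  len=0.2966
  (v21,v25,v5) [+-+] → (-0.853813, -0.3228, 1.3591)–(-0.3228, -0.3228, 1.53166)  len=0.5583
  (v22,v0,v26) [-+-] → (-0.3228, -0.3228, -1.53166)–(0, -0.3228, -1.5751)  len=0.3257
  (v25,v29,v5) [--+] → (0, -0.3228, 1.5751)–(-0.3228, -0.3228, 1.53166)  len=0.3257
  (v26,v0,v30) [-+-] → (0, -0.3228, -1.5751)–(0.3228, -0.3228, -1.53166)  len=0.3257
  (v29,v33,v5) [--+] → (0.3228, -0.3228, 1.53166)–(0, -0.3228, 1.5751)  len=0.3257
  (v30,v0,v1) [-++] → (0.3228, -0.3228, -1.53166)–(0.853813, -0.3228, -1.3591)  len=0.5583
  (v30,v1,v31) [-+-] → (0.853813, -0.3228, -1.3591)–(1.02816, -0.3228, -1.1191)  len=0.2966
  (v31,v1,v2) [-++] → (1.02816, -0.3228, -1.1191)–(1.46409, -0.3228, -0.5191)  len=0.7416
  (v31,v2,v32) [-+-] → (1.46409, -0.3228, -0.5191)–(1.46409, -0.3228, -0.222471)  len=0.2966
  (v32,v2,v3) [-++] → (1.46409, -0.3228, -0.222471)–(1.46409, -0.3228, 0.5191)  len=0.7416
  (v32,v3,v33) [-+-] → (1.46409, -0.3228, 0.5191)–(1.18199, -0.3228, 0.907403)  len=0.4800
  (v33,v3,v4) [-++] → (1.18199, -0.3228, 0.907403)–(0.853813, -0.3228, 1.3591)  len=0.5583
  (v33,v4,v5) [-++] → (0.853813, -0.3228, 1.3591)–(0.3228, -0.3228, 1.53166)  len=0.5583

Chained into 1 loop(s):
  loop 1: 20 segments, perimeter = 9.7658
Total perimeter = 9.766

loops=1 perimeter=9.766


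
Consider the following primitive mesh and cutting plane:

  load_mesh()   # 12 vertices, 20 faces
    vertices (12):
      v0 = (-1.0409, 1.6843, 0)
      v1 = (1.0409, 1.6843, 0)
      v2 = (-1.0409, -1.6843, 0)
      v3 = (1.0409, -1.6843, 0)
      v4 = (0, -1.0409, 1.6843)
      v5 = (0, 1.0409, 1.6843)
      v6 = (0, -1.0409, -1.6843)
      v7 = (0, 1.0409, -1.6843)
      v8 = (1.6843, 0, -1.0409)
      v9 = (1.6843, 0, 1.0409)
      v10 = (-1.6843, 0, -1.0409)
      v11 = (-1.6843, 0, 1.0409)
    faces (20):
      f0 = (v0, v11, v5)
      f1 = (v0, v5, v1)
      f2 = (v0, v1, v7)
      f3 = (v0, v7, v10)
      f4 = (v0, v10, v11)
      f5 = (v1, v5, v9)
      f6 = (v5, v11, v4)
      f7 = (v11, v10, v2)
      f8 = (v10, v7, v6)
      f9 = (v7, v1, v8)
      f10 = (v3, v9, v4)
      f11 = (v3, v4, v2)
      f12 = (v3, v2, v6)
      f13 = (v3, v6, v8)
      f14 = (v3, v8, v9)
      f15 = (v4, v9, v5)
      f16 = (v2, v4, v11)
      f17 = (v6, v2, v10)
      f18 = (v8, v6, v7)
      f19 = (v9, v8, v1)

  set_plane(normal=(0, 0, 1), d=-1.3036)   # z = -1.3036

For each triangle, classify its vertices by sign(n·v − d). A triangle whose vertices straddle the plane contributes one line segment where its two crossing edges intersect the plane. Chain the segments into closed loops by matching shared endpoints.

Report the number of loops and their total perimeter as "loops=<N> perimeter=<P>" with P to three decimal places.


Straddling triangles (8 of 20):
  (v0,v1,v7) [++-] → (0.235273, 1.18633, -1.3036)–(-0.235273, 1.18633, -1.3036)  len=0.4705
  (v0,v7,v10) [+-+] → (-0.235273, 1.18633, -1.3036)–(-0.996601, 0.424999, -1.3036)  len=1.0767
  (v10,v7,v6) [+--] → (-0.996601, 0.424999, -1.3036)–(-0.996601, -0.424999, -1.3036)  len=0.8500
  (v7,v1,v8) [-++] → (0.235273, 1.18633, -1.3036)–(0.996601, 0.424999, -1.3036)  len=1.0767
  (v3,v2,v6) [++-] → (-0.235273, -1.18633, -1.3036)–(0.235273, -1.18633, -1.3036)  len=0.4705
  (v3,v6,v8) [+-+] → (0.235273, -1.18633, -1.3036)–(0.996601, -0.424999, -1.3036)  len=1.0767
  (v6,v2,v10) [-++] → (-0.235273, -1.18633, -1.3036)–(-0.996601, -0.424999, -1.3036)  len=1.0767
  (v8,v6,v7) [+--] → (0.996601, -0.424999, -1.3036)–(0.996601, 0.424999, -1.3036)  len=0.8500

Chained into 1 loop(s):
  loop 1: 8 segments, perimeter = 6.9478
Total perimeter = 6.948

loops=1 perimeter=6.948


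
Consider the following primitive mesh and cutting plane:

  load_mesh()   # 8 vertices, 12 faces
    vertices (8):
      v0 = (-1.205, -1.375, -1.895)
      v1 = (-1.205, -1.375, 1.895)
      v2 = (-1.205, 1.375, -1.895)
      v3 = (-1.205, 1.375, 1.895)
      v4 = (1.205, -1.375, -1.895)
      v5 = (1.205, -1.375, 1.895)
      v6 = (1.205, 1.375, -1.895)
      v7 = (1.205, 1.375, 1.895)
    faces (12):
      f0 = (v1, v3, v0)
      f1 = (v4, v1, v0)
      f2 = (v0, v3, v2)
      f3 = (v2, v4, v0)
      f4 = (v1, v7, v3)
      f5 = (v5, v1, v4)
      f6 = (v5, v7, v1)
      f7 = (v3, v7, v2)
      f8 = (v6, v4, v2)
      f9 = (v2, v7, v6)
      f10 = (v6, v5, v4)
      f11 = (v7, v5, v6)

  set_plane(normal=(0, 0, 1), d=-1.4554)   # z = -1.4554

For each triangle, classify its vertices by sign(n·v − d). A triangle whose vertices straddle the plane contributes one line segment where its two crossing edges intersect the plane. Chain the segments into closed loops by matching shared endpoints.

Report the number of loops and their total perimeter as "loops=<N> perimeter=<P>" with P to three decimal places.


Straddling triangles (8 of 12):
  (v1,v3,v0) [++-] → (-1.205, -1.05603, -1.4554)–(-1.205, -1.375, -1.4554)  len=0.3190
  (v4,v1,v0) [-+-] → (0.925465, -1.375, -1.4554)–(-1.205, -1.375, -1.4554)  len=2.1305
  (v0,v3,v2) [-+-] → (-1.205, -1.05603, -1.4554)–(-1.205, 1.375, -1.4554)  len=2.4310
  (v5,v1,v4) [++-] → (0.925465, -1.375, -1.4554)–(1.205, -1.375, -1.4554)  len=0.2795
  (v3,v7,v2) [++-] → (-0.925465, 1.375, -1.4554)–(-1.205, 1.375, -1.4554)  len=0.2795
  (v2,v7,v6) [-+-] → (-0.925465, 1.375, -1.4554)–(1.205, 1.375, -1.4554)  len=2.1305
  (v6,v5,v4) [-+-] → (1.205, 1.05603, -1.4554)–(1.205, -1.375, -1.4554)  len=2.4310
  (v7,v5,v6) [++-] → (1.205, 1.05603, -1.4554)–(1.205, 1.375, -1.4554)  len=0.3190

Chained into 1 loop(s):
  loop 1: 8 segments, perimeter = 10.3200
Total perimeter = 10.320

loops=1 perimeter=10.320


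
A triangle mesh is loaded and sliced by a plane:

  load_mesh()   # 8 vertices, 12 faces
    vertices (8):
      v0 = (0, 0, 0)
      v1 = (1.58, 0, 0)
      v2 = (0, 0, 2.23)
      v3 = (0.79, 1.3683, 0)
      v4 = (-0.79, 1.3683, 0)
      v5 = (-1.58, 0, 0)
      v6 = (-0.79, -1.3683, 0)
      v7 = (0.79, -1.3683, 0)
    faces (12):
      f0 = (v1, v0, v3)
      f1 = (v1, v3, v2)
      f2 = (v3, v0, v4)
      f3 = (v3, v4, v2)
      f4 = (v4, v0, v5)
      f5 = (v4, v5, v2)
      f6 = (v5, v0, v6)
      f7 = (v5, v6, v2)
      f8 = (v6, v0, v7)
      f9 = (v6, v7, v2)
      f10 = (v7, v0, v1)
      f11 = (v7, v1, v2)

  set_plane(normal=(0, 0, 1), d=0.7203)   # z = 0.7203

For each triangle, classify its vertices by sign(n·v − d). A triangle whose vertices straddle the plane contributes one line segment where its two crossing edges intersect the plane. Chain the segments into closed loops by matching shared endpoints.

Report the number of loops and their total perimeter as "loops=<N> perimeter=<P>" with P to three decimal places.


loops=1 perimeter=6.418

Straddling triangles (6 of 12):
  (v1,v3,v2) [--+] → (0.534826, 0.926333, 0.7203)–(1.06965, 0, 0.7203)  len=1.0696
  (v3,v4,v2) [--+] → (-0.534826, 0.926333, 0.7203)–(0.534826, 0.926333, 0.7203)  len=1.0697
  (v4,v5,v2) [--+] → (-1.06965, 0, 0.7203)–(-0.534826, 0.926333, 0.7203)  len=1.0696
  (v5,v6,v2) [--+] → (-0.534826, -0.926333, 0.7203)–(-1.06965, 0, 0.7203)  len=1.0696
  (v6,v7,v2) [--+] → (0.534826, -0.926333, 0.7203)–(-0.534826, -0.926333, 0.7203)  len=1.0697
  (v7,v1,v2) [--+] → (1.06965, 0, 0.7203)–(0.534826, -0.926333, 0.7203)  len=1.0696

Chained into 1 loop(s):
  loop 1: 6 segments, perimeter = 6.4179
Total perimeter = 6.418


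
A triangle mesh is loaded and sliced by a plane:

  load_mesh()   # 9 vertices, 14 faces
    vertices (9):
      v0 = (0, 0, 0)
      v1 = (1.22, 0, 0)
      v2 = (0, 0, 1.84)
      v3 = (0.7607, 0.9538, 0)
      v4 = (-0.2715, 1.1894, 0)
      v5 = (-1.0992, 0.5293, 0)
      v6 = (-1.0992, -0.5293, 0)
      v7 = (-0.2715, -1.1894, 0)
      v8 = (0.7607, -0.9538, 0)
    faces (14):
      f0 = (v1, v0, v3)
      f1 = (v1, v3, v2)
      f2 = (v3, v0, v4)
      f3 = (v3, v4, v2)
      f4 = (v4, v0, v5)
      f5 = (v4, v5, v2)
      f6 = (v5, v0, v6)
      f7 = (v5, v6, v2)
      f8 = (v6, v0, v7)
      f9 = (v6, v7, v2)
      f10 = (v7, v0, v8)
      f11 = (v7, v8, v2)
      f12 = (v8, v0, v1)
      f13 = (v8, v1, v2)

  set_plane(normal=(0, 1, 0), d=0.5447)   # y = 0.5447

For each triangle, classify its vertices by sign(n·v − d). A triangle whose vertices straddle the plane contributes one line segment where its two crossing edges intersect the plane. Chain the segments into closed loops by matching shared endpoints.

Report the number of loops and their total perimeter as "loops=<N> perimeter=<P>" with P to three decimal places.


Straddling triangles (6 of 14):
  (v1,v0,v3) [--+] → (0.434424, 0.5447, 0)–(0.957701, 0.5447, 0)  len=0.5233
  (v1,v3,v2) [-+-] → (0.957701, 0.5447, 0)–(0.434424, 0.5447, 0.789205)  len=0.9469
  (v3,v0,v4) [+-+] → (0.434424, 0.5447, 0)–(-0.124337, 0.5447, 0)  len=0.5588
  (v3,v4,v2) [++-] → (-0.124337, 0.5447, 0.99735)–(0.434424, 0.5447, 0.789205)  len=0.5963
  (v4,v0,v5) [+--] → (-0.124337, 0.5447, 0)–(-1.07989, 0.5447, 0)  len=0.9556
  (v4,v5,v2) [+--] → (-1.07989, 0.5447, 0)–(-0.124337, 0.5447, 0.99735)  len=1.3812

Chained into 1 loop(s):
  loop 1: 6 segments, perimeter = 4.9620
Total perimeter = 4.962

loops=1 perimeter=4.962


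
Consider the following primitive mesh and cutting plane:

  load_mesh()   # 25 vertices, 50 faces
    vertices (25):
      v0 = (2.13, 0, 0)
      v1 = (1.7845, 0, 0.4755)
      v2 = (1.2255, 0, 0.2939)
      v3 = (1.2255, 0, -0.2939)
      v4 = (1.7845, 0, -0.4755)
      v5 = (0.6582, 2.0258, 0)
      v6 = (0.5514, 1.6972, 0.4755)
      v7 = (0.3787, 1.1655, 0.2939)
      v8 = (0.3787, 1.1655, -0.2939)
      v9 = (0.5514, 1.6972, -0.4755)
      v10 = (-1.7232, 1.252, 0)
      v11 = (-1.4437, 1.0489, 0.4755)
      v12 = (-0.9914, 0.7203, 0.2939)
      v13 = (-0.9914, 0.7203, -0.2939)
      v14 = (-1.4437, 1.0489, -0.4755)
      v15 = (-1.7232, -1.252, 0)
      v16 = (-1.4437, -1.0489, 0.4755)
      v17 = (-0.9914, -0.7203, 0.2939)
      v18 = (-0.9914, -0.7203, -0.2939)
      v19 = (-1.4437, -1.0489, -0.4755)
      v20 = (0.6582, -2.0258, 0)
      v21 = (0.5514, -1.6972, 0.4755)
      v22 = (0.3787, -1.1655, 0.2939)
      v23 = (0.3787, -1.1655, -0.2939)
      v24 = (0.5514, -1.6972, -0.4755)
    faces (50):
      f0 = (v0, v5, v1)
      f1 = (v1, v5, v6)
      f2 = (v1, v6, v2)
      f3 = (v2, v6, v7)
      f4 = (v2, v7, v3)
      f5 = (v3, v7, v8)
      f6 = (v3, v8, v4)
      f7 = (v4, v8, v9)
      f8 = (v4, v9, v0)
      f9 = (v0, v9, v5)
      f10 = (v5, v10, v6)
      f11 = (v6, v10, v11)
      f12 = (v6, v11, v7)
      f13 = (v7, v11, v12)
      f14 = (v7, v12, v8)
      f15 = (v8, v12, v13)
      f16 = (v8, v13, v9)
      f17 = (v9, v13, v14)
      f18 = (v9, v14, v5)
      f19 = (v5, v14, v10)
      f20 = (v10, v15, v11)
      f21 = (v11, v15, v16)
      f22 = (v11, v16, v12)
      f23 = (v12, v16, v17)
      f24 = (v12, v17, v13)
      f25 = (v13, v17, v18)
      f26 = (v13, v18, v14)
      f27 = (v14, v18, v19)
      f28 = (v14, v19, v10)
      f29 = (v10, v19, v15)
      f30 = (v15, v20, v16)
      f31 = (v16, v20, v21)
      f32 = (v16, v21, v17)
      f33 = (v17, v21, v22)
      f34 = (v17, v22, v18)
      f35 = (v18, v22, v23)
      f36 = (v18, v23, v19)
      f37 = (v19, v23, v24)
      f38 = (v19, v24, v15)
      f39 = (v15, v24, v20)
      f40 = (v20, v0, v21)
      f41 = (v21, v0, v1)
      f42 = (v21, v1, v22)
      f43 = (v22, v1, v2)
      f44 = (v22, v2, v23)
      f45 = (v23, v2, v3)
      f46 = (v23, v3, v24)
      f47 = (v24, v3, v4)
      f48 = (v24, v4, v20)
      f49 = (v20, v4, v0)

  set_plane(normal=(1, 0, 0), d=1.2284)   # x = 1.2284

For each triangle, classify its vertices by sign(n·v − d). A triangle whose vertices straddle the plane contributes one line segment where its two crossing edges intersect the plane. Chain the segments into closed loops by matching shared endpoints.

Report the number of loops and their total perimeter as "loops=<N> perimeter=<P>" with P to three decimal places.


Straddling triangles (14 of 50):
  (v0,v5,v1) [+-+] → (1.2284, 1.24097, 0)–(1.2284, 1.00022, 0.240726)  len=0.3405
  (v1,v5,v6) [+--] → (1.2284, 1.00022, 0.240726)–(1.2284, 0.765399, 0.4755)  len=0.3321
  (v1,v6,v2) [+--] → (1.2284, 0.765399, 0.4755)–(1.2284, 0, 0.294842)  len=0.7864
  (v3,v8,v4) [--+] → (1.2284, 0.461043, -0.403663)–(1.2284, 0, -0.294842)  len=0.4737
  (v4,v8,v9) [+--] → (1.2284, 0.461043, -0.403663)–(1.2284, 0.765399, -0.4755)  len=0.3127
  (v4,v9,v0) [+-+] → (1.2284, 0.765399, -0.4755)–(1.2284, 0.969337, -0.271577)  len=0.2884
  (v0,v9,v5) [+--] → (1.2284, 0.969337, -0.271577)–(1.2284, 1.24097, 0)  len=0.3841
  (v20,v0,v21) [-+-] → (1.2284, -1.24097, 0)–(1.2284, -0.969337, 0.271577)  len=0.3841
  (v21,v0,v1) [-++] → (1.2284, -0.969337, 0.271577)–(1.2284, -0.765399, 0.4755)  len=0.2884
  (v21,v1,v22) [-+-] → (1.2284, -0.765399, 0.4755)–(1.2284, -0.461043, 0.403663)  len=0.3127
  (v22,v1,v2) [-+-] → (1.2284, -0.461043, 0.403663)–(1.2284, 0, 0.294842)  len=0.4737
  (v24,v3,v4) [--+] → (1.2284, 0, -0.294842)–(1.2284, -0.765399, -0.4755)  len=0.7864
  (v24,v4,v20) [-+-] → (1.2284, -0.765399, -0.4755)–(1.2284, -1.00022, -0.240726)  len=0.3321
  (v20,v4,v0) [-++] → (1.2284, -1.00022, -0.240726)–(1.2284, -1.24097, 0)  len=0.3405

Chained into 1 loop(s):
  loop 1: 14 segments, perimeter = 5.8358
Total perimeter = 5.836

loops=1 perimeter=5.836
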